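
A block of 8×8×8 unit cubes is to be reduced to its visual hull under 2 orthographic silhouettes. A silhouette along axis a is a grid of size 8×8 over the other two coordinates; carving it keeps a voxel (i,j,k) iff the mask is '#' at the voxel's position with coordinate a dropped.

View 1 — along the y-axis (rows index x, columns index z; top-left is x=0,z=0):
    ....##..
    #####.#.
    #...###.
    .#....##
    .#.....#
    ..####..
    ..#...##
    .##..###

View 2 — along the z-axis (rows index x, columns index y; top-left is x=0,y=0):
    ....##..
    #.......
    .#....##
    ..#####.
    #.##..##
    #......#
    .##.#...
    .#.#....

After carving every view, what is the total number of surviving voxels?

before carving: 512 voxels (8×8×8)
after view 1 [y-axis, 29 of 64 cells solid] → remaining = 232
after view 2 [z-axis, 23 of 64 cells solid] → remaining = 74

remaining voxels: 74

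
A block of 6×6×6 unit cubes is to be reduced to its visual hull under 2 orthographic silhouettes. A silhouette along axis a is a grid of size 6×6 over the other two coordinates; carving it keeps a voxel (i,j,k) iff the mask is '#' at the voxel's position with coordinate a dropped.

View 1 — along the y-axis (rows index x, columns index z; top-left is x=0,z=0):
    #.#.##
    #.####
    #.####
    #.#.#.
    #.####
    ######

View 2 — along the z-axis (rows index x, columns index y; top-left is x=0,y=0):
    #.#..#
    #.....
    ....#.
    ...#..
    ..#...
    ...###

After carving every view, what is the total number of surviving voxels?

48 voxels

start: 6×6×6 = 216 voxels
  1. axis=1 (XZ plane), |mask|=28  ⇒  voxels=168
  2. axis=2 (XY plane), |mask|=10  ⇒  voxels=48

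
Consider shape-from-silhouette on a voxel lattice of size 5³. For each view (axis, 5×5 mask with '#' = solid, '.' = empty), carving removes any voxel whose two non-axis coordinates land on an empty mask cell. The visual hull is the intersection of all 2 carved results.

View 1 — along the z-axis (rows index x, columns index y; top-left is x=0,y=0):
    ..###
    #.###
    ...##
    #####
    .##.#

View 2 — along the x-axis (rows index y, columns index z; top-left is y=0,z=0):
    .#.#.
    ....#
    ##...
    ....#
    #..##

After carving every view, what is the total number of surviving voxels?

start: 5×5×5 = 125 voxels
step 1: project along z, AND mask (17/25) → |grid| = 85
step 2: project along x, AND mask (9/25) → |grid| = 33

33 voxels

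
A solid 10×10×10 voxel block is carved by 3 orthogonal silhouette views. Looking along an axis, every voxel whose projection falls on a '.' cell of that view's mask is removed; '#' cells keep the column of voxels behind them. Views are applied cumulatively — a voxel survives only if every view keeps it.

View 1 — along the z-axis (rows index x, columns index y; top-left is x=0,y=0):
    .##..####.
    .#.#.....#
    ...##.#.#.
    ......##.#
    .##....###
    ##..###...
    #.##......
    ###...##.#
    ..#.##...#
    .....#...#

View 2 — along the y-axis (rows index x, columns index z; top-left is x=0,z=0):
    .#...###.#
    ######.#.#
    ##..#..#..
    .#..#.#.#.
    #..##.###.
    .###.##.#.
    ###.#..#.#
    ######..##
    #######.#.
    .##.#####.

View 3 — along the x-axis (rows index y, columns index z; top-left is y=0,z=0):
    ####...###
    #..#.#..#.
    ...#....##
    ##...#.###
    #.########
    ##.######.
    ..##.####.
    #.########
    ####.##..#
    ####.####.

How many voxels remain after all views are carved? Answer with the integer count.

164 voxels

full grid |V| = 1000
carve view 1 (along z, XY-mask fill 41/100): 410 voxels remain
carve view 2 (along y, XZ-mask fill 62/100): 254 voxels remain
carve view 3 (along x, YZ-mask fill 67/100): 164 voxels remain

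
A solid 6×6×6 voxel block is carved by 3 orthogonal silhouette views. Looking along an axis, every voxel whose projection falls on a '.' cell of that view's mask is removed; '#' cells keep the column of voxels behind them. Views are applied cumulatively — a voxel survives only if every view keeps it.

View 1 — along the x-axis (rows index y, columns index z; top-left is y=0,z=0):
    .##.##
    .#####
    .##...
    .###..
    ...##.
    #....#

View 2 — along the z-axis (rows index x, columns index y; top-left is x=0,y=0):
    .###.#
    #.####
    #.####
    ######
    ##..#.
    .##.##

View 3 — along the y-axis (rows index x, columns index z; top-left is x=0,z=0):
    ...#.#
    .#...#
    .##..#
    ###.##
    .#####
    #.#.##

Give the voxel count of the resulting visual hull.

remaining voxels: 50

full grid |V| = 216
  1. axis=0 (YZ plane), |mask|=18  ⇒  voxels=108
  2. axis=2 (XY plane), |mask|=27  ⇒  voxels=78
  3. axis=1 (XZ plane), |mask|=21  ⇒  voxels=50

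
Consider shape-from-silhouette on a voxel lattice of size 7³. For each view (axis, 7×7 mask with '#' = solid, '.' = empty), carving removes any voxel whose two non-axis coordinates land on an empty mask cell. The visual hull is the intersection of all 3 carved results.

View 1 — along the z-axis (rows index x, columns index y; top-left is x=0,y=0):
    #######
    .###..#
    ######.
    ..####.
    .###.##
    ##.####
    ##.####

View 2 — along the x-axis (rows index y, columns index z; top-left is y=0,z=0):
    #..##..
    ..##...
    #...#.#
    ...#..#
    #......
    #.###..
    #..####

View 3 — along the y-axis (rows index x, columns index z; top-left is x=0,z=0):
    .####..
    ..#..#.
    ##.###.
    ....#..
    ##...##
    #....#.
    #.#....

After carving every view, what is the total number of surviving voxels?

|visual hull| = 44

full grid |V| = 343
carve view 1 (along z, XY-mask fill 38/49): 266 voxels remain
carve view 2 (along x, YZ-mask fill 20/49): 107 voxels remain
carve view 3 (along y, XZ-mask fill 20/49): 44 voxels remain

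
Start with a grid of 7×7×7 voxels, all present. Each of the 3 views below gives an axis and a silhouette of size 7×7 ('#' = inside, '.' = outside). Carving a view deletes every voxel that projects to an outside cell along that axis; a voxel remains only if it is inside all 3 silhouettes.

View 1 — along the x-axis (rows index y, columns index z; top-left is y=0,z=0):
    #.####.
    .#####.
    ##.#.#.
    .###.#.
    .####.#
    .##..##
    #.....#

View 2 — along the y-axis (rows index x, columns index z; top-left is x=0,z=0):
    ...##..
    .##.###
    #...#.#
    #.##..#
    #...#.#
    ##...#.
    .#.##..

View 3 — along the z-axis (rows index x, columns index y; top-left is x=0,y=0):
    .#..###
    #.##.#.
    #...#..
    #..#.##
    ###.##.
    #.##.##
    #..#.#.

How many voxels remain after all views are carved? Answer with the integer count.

51 voxels

initial block: 7^3 = 343
  1. axis=0 (YZ plane), |mask|=29  ⇒  voxels=203
  2. axis=1 (XZ plane), |mask|=23  ⇒  voxels=89
  3. axis=2 (XY plane), |mask|=27  ⇒  voxels=51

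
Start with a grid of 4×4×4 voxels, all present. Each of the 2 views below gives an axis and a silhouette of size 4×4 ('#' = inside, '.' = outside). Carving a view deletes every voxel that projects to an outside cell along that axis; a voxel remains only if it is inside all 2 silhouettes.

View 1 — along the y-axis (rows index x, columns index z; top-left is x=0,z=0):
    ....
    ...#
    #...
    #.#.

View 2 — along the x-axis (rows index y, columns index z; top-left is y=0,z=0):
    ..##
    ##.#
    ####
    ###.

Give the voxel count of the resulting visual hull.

|visual hull| = 12

start: 4×4×4 = 64 voxels
  1. axis=1 (XZ plane), |mask|=4  ⇒  voxels=16
  2. axis=0 (YZ plane), |mask|=12  ⇒  voxels=12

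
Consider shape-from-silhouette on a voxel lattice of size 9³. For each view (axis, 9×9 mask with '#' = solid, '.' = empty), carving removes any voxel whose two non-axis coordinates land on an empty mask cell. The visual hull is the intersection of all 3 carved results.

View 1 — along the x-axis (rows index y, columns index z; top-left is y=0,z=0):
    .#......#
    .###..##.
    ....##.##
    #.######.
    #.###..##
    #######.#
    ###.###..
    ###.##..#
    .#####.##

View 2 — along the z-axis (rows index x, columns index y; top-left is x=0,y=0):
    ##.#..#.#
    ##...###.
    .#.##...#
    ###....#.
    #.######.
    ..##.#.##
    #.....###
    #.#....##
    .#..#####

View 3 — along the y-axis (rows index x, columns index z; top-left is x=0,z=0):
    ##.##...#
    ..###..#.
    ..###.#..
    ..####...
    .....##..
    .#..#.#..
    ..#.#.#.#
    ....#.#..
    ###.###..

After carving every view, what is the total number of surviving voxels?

initial block: 9^3 = 729
carve view 1 (along x, YZ-mask fill 51/81): 459 voxels remain
carve view 2 (along z, XY-mask fill 44/81): 245 voxels remain
carve view 3 (along y, XZ-mask fill 34/81): 102 voxels remain

102 voxels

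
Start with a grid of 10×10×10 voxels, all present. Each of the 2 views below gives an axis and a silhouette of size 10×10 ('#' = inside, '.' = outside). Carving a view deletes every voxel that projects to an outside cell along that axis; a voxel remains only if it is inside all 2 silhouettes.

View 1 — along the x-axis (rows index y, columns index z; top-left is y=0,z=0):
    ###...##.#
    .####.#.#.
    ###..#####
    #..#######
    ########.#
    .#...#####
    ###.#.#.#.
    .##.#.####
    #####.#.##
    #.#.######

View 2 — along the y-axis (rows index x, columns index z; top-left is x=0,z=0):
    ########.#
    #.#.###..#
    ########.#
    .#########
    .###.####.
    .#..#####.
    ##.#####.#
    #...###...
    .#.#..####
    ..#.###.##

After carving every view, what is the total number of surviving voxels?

voxel count = 509

full grid |V| = 1000
step 1: project along x, AND mask (72/100) → |grid| = 720
step 2: project along y, AND mask (70/100) → |grid| = 509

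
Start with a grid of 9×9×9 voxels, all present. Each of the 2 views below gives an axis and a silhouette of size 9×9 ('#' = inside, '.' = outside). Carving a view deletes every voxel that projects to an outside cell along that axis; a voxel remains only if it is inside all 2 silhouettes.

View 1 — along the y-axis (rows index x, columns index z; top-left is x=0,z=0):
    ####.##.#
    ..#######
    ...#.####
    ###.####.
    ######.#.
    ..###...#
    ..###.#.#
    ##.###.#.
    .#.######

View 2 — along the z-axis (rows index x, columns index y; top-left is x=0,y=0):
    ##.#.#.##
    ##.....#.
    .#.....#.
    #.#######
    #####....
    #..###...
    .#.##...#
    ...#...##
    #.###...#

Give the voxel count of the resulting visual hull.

voxel count = 253

before carving: 729 voxels (9×9×9)
[1] y-view keeps 55 columns → grid now 495
[2] z-view keeps 40 columns → grid now 253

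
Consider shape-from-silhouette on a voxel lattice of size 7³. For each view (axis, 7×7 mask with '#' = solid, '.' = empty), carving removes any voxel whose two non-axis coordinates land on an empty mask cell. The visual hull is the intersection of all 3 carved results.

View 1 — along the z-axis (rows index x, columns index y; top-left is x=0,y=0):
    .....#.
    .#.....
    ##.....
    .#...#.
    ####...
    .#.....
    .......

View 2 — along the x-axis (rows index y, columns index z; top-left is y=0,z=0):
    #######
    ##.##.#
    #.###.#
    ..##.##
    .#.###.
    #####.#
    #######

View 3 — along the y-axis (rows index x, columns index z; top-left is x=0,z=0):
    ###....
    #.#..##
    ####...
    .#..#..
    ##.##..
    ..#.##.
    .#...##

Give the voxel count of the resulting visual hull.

29 voxels

before carving: 343 voxels (7×7×7)
after view 1 [z-axis, 11 of 49 cells solid] → remaining = 77
after view 2 [x-axis, 38 of 49 cells solid] → remaining = 60
after view 3 [y-axis, 23 of 49 cells solid] → remaining = 29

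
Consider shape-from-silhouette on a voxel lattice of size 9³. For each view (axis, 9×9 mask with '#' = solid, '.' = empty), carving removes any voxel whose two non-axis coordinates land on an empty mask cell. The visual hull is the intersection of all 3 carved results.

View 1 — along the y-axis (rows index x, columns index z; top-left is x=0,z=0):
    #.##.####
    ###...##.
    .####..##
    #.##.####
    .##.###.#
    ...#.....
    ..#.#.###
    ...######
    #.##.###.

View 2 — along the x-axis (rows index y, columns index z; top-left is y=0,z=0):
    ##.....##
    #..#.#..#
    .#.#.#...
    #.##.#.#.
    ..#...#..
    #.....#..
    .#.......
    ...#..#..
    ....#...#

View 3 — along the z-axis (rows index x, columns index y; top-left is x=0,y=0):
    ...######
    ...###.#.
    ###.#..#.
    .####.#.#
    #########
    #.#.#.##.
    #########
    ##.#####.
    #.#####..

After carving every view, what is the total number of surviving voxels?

initial block: 9^3 = 729
carve view 1 (along y, XZ-mask fill 49/81): 441 voxels remain
carve view 2 (along x, YZ-mask fill 25/81): 135 voxels remain
carve view 3 (along z, XY-mask fill 57/81): 96 voxels remain

96 voxels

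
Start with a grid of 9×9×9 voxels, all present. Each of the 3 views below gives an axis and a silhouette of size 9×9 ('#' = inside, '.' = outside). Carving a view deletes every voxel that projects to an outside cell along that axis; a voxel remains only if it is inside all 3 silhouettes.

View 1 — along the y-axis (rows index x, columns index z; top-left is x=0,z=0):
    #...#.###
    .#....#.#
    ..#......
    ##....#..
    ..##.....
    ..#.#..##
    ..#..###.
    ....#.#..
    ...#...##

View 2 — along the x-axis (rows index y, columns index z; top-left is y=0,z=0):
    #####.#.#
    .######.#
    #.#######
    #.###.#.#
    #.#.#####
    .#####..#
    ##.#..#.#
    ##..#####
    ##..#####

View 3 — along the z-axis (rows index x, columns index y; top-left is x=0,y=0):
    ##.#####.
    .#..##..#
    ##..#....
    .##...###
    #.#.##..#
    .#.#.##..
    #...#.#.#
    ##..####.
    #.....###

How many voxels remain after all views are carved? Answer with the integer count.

voxel count = 97

full grid |V| = 729
carve view 1 (along y, XZ-mask fill 27/81): 243 voxels remain
carve view 2 (along x, YZ-mask fill 60/81): 184 voxels remain
carve view 3 (along z, XY-mask fill 42/81): 97 voxels remain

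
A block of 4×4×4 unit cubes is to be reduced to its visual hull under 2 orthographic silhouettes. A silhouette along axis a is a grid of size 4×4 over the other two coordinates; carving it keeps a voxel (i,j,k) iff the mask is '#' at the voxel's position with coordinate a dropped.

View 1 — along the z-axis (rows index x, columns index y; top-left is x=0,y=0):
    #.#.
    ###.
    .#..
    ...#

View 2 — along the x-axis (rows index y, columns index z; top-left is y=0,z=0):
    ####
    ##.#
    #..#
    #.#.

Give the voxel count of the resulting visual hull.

|visual hull| = 20

start: 4×4×4 = 64 voxels
V1 z: intersect with XY mask (7 set) -- 28 left
V2 x: intersect with YZ mask (11 set) -- 20 left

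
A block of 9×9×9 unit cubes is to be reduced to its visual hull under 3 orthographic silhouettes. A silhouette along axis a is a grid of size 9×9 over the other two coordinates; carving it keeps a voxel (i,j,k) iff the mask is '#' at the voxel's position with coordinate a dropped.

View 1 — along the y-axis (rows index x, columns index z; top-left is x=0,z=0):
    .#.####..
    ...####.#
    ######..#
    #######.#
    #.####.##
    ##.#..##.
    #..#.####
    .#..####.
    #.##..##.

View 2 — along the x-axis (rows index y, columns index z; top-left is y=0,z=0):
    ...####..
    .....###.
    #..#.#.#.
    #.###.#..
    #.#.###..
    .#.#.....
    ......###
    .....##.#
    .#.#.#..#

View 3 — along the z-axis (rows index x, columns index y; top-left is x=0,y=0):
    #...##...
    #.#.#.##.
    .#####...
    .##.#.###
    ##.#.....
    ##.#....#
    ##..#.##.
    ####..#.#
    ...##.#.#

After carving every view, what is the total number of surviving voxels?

|visual hull| = 113

initial block: 9^3 = 729
  1. axis=1 (XZ plane), |mask|=53  ⇒  voxels=477
  2. axis=0 (YZ plane), |mask|=33  ⇒  voxels=208
  3. axis=2 (XY plane), |mask|=41  ⇒  voxels=113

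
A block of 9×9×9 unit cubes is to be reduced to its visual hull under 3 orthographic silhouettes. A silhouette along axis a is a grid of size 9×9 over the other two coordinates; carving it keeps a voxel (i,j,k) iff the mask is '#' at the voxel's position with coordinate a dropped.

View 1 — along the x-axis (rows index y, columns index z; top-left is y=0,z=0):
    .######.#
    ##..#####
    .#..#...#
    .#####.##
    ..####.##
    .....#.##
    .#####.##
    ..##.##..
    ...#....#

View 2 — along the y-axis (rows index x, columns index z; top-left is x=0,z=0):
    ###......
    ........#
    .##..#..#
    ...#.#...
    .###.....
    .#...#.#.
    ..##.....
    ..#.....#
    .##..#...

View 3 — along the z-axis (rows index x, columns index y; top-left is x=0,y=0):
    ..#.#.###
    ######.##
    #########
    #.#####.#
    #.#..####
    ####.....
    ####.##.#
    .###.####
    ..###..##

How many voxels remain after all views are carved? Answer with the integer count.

90 voxels

initial block: 9^3 = 729
V1 x: intersect with YZ mask (46 set) -- 414 left
V2 y: intersect with XZ mask (23 set) -- 131 left
V3 z: intersect with XY mask (58 set) -- 90 left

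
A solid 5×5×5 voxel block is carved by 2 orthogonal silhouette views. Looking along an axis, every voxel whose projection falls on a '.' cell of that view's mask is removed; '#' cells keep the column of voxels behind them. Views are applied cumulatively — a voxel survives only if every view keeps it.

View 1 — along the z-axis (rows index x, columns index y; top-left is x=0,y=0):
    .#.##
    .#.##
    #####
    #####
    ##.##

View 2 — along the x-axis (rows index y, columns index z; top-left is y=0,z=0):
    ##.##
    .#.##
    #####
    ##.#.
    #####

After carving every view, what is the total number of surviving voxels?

before carving: 125 voxels (5×5×5)
after view 1 [z-axis, 20 of 25 cells solid] → remaining = 100
after view 2 [x-axis, 20 of 25 cells solid] → remaining = 77

|visual hull| = 77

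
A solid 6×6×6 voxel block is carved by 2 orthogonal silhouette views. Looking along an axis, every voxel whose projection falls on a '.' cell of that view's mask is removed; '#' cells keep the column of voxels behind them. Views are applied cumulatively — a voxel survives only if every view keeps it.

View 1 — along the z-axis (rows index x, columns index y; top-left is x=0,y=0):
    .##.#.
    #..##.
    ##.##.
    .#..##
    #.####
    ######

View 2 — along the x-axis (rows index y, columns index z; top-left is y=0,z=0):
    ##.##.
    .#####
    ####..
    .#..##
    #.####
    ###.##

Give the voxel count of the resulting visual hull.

initial block: 6^3 = 216
[1] z-view keeps 24 columns → grid now 144
[2] x-view keeps 26 columns → grid now 105

voxel count = 105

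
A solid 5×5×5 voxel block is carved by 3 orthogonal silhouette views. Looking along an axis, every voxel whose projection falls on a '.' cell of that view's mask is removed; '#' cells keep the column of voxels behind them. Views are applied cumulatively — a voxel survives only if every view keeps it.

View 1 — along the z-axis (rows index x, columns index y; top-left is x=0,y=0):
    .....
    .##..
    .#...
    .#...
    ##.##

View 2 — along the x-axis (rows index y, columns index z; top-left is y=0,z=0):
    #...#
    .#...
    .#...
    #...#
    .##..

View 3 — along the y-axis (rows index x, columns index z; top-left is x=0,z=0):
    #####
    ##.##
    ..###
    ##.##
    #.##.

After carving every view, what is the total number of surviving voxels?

|visual hull| = 6

initial block: 5^3 = 125
  1. axis=2 (XY plane), |mask|=8  ⇒  voxels=40
  2. axis=0 (YZ plane), |mask|=8  ⇒  voxels=11
  3. axis=1 (XZ plane), |mask|=19  ⇒  voxels=6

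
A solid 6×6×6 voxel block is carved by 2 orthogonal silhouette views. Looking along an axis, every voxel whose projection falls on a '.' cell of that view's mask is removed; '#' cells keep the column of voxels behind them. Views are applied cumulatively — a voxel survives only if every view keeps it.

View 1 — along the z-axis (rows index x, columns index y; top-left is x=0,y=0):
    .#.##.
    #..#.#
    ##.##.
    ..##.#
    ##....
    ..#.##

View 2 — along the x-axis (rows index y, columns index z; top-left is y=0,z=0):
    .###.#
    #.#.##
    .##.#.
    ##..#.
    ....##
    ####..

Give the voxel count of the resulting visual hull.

start: 6×6×6 = 216 voxels
[1] z-view keeps 18 columns → grid now 108
[2] x-view keeps 20 columns → grid now 60

remaining voxels: 60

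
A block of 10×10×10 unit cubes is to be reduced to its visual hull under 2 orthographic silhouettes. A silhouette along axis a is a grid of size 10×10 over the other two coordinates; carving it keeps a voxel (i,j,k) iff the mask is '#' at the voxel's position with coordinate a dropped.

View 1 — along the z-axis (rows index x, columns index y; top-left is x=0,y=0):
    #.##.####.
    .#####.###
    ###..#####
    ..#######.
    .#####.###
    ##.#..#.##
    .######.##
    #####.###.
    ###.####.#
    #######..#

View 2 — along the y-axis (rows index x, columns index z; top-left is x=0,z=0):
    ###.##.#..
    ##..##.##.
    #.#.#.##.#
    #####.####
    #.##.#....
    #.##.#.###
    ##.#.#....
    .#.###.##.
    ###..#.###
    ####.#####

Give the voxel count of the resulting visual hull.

start: 10×10×10 = 1000 voxels
[1] z-view keeps 76 columns → grid now 760
[2] y-view keeps 64 columns → grid now 483

483 voxels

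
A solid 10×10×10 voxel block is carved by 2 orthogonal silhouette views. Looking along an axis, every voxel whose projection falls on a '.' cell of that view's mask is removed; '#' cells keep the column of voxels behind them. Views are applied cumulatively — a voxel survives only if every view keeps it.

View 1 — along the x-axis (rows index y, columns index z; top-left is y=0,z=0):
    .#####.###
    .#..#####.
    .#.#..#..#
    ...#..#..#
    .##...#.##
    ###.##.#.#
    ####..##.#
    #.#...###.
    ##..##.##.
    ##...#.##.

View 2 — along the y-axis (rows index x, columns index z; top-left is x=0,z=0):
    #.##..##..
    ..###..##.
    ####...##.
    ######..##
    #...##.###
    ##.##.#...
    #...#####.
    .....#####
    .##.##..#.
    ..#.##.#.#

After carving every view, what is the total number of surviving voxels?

remaining voxels: 309

initial block: 10^3 = 1000
V1 x: intersect with YZ mask (56 set) -- 560 left
V2 y: intersect with XZ mask (56 set) -- 309 left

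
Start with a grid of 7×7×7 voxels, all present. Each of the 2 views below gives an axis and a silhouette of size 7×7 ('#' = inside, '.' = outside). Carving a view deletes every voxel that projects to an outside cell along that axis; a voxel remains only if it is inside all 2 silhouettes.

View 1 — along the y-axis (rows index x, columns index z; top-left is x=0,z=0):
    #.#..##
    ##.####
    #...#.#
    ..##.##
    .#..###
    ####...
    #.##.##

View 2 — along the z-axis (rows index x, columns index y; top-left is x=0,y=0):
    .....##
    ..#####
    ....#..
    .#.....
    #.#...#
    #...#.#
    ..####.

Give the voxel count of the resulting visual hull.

89 voxels

initial block: 7^3 = 343
  1. axis=1 (XZ plane), |mask|=30  ⇒  voxels=210
  2. axis=2 (XY plane), |mask|=19  ⇒  voxels=89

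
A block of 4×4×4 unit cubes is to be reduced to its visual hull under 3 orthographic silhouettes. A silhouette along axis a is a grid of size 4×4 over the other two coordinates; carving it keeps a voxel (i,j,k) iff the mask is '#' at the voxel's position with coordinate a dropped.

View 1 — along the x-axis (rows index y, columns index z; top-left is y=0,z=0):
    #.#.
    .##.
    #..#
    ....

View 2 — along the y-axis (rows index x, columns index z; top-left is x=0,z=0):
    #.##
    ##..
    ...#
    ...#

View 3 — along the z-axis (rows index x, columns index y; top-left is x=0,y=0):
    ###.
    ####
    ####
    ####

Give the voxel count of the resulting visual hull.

|visual hull| = 10

before carving: 64 voxels (4×4×4)
V1 x: intersect with YZ mask (6 set) -- 24 left
V2 y: intersect with XZ mask (7 set) -- 10 left
V3 z: intersect with XY mask (15 set) -- 10 left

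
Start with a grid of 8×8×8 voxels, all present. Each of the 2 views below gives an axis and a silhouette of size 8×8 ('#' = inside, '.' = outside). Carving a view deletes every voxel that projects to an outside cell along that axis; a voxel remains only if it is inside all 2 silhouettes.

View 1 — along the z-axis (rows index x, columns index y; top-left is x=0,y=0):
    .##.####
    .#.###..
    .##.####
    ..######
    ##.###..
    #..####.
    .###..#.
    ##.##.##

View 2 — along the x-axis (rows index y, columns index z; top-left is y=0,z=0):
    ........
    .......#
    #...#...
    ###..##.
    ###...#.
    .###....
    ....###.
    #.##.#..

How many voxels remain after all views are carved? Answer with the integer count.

initial block: 8^3 = 512
carve view 1 (along z, XY-mask fill 42/64): 336 voxels remain
carve view 2 (along x, YZ-mask fill 22/64): 124 voxels remain

124 voxels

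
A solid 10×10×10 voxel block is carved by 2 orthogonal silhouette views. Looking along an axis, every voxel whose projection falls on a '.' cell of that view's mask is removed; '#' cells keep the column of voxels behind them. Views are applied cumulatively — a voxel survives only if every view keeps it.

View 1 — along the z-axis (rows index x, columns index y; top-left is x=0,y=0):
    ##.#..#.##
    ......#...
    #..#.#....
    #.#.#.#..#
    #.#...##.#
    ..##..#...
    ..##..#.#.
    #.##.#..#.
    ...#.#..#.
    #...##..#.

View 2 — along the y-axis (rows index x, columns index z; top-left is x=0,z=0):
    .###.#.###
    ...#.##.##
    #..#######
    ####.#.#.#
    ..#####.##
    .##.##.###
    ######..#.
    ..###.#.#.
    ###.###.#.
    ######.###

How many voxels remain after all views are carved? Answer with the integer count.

|visual hull| = 272

full grid |V| = 1000
  1. axis=2 (XY plane), |mask|=39  ⇒  voxels=390
  2. axis=1 (XZ plane), |mask|=69  ⇒  voxels=272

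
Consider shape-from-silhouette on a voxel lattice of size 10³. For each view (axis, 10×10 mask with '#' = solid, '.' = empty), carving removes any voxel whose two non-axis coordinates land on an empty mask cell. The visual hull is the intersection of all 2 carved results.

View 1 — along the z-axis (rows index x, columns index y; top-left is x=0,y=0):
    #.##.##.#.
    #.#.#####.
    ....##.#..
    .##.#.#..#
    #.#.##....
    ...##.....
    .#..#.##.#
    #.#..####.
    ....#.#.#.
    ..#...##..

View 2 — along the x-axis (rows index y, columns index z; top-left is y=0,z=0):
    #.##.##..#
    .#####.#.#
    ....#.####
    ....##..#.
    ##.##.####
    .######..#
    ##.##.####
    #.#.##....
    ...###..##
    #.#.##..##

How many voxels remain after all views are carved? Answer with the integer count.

|visual hull| = 273

initial block: 10^3 = 1000
  1. axis=2 (XY plane), |mask|=44  ⇒  voxels=440
  2. axis=0 (YZ plane), |mask|=59  ⇒  voxels=273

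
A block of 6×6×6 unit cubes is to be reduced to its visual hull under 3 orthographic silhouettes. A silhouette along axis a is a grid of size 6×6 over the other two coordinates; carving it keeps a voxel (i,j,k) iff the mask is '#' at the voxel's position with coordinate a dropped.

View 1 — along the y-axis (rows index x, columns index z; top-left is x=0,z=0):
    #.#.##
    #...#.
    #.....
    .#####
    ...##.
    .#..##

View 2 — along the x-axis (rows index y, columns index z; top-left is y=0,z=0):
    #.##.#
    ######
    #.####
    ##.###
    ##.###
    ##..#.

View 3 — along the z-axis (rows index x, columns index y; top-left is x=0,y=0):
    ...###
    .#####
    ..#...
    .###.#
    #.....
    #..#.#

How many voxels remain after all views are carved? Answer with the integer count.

start: 6×6×6 = 216 voxels
after view 1 [y-axis, 17 of 36 cells solid] → remaining = 102
after view 2 [x-axis, 28 of 36 cells solid] → remaining = 82
after view 3 [z-axis, 17 of 36 cells solid] → remaining = 41

remaining voxels: 41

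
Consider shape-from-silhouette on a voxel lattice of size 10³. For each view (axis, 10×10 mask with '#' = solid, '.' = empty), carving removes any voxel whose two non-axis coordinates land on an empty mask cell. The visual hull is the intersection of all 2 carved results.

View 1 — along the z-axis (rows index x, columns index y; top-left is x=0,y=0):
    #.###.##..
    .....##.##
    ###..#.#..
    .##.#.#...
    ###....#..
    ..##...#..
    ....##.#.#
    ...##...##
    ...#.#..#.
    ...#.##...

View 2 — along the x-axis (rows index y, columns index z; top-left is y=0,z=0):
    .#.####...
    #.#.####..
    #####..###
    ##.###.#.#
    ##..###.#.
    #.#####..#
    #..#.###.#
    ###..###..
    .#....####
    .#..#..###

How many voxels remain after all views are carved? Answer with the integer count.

full grid |V| = 1000
V1 z: intersect with XY mask (40 set) -- 400 left
V2 x: intersect with YZ mask (61 set) -- 251 left

remaining voxels: 251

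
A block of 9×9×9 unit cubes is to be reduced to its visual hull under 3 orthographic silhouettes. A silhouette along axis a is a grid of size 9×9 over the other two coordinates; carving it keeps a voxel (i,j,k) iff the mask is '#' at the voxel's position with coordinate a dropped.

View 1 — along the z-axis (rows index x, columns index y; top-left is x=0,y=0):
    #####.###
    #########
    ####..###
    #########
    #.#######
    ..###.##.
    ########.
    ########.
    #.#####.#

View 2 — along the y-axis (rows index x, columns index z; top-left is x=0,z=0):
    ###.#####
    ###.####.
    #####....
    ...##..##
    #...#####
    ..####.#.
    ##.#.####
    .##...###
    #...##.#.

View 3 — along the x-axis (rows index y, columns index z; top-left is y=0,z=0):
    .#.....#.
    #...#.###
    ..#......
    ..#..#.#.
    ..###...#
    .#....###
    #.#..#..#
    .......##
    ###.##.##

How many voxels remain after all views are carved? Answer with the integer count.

initial block: 9^3 = 729
[1] z-view keeps 69 columns → grid now 621
[2] y-view keeps 51 columns → grid now 395
[3] x-view keeps 32 columns → grid now 155

remaining voxels: 155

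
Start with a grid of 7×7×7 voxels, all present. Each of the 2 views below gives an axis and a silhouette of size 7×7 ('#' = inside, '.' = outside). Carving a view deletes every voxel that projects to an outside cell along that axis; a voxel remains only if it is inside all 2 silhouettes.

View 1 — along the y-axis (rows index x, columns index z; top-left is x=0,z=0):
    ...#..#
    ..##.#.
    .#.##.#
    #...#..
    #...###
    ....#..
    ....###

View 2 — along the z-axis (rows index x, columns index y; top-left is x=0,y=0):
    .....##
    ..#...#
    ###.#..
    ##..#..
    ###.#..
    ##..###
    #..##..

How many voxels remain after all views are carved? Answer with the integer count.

voxel count = 62

full grid |V| = 343
step 1: project along y, AND mask (19/49) → |grid| = 133
step 2: project along z, AND mask (23/49) → |grid| = 62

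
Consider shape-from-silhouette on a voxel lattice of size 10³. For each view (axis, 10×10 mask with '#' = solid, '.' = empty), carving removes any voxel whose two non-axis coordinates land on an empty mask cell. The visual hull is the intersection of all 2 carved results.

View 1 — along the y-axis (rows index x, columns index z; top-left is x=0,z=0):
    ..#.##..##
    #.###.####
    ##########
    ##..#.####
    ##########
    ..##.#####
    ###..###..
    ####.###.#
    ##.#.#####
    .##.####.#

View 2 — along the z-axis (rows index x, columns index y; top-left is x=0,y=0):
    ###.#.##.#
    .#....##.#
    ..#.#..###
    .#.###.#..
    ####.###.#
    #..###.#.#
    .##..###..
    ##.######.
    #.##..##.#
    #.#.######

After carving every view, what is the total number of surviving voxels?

472 voxels

start: 10×10×10 = 1000 voxels
step 1: project along y, AND mask (76/100) → |grid| = 760
step 2: project along z, AND mask (62/100) → |grid| = 472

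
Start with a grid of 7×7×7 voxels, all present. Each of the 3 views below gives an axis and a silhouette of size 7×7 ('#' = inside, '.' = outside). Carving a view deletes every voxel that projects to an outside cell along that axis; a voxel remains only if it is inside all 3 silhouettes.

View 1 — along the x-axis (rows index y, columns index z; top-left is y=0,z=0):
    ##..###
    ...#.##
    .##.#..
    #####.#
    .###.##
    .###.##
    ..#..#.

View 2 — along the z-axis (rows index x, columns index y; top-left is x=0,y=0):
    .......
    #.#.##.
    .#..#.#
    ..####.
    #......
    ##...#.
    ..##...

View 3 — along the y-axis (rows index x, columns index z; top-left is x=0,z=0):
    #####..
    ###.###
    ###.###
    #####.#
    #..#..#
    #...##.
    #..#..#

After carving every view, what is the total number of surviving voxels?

remaining voxels: 51

initial block: 7^3 = 343
[1] x-view keeps 29 columns → grid now 203
[2] z-view keeps 17 columns → grid now 74
[3] y-view keeps 32 columns → grid now 51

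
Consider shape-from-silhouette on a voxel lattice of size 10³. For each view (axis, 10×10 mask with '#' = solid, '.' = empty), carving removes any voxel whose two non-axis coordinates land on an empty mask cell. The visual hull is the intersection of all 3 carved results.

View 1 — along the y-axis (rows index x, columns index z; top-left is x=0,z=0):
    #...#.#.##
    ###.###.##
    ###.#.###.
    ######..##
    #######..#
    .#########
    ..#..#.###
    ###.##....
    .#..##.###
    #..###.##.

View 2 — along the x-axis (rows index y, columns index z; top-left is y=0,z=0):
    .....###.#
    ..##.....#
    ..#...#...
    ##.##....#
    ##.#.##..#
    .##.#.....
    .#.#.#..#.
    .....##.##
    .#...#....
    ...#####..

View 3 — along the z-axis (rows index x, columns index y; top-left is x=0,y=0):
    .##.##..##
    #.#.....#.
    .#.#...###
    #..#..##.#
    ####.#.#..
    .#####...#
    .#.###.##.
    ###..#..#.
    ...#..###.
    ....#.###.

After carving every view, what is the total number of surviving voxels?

121 voxels

before carving: 1000 voxels (10×10×10)
  1. axis=1 (XZ plane), |mask|=67  ⇒  voxels=670
  2. axis=0 (YZ plane), |mask|=38  ⇒  voxels=251
  3. axis=2 (XY plane), |mask|=50  ⇒  voxels=121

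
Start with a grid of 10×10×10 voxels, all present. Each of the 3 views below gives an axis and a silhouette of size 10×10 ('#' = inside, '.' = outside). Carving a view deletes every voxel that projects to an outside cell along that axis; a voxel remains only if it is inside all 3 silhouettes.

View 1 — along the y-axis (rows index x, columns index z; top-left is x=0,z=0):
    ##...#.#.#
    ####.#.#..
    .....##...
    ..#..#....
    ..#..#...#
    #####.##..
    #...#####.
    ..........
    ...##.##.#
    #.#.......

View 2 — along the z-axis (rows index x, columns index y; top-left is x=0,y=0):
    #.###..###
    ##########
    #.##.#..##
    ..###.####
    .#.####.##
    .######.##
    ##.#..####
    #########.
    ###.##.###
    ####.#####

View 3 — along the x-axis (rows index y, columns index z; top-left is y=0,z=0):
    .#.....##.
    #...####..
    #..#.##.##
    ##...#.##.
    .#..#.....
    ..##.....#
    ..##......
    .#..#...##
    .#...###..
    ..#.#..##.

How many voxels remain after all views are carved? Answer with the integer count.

full grid |V| = 1000
after view 1 [y-axis, 38 of 100 cells solid] → remaining = 380
after view 2 [z-axis, 78 of 100 cells solid] → remaining = 298
after view 3 [x-axis, 38 of 100 cells solid] → remaining = 119

voxel count = 119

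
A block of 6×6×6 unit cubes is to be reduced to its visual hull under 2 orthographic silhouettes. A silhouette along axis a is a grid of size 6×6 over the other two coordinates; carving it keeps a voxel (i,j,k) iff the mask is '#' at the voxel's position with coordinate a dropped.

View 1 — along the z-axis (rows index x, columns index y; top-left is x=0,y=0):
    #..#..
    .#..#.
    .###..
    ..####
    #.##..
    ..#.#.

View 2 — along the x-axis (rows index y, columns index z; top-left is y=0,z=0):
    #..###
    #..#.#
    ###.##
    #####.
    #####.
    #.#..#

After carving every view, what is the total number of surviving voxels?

voxel count = 72

full grid |V| = 216
step 1: project along z, AND mask (16/36) → |grid| = 96
step 2: project along x, AND mask (25/36) → |grid| = 72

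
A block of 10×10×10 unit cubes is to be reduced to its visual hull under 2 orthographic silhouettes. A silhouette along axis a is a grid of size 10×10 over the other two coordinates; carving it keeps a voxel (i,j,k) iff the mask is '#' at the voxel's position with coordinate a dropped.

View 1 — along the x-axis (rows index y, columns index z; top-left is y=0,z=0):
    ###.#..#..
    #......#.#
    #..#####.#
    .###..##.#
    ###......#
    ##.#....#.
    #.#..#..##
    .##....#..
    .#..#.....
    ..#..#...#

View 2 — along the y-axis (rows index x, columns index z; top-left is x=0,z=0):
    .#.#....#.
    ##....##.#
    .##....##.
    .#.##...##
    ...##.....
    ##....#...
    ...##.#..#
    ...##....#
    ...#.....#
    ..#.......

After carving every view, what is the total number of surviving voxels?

136 voxels

start: 10×10×10 = 1000 voxels
V1 x: intersect with YZ mask (42 set) -- 420 left
V2 y: intersect with XZ mask (32 set) -- 136 left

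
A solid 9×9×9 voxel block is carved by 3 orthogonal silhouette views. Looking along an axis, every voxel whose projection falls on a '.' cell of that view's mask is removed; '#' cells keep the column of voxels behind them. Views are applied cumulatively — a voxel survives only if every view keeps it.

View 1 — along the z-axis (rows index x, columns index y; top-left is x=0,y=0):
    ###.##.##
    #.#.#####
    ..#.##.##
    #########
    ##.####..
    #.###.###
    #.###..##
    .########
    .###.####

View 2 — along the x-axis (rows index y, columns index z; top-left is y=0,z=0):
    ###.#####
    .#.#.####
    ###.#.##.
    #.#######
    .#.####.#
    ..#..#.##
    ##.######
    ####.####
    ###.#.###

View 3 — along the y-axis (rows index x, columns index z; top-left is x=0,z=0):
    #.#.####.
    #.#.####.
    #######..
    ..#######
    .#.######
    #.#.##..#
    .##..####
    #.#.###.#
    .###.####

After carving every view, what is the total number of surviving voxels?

voxel count = 298

full grid |V| = 729
V1 z: intersect with XY mask (62 set) -- 558 left
V2 x: intersect with YZ mask (61 set) -- 418 left
V3 y: intersect with XZ mask (57 set) -- 298 left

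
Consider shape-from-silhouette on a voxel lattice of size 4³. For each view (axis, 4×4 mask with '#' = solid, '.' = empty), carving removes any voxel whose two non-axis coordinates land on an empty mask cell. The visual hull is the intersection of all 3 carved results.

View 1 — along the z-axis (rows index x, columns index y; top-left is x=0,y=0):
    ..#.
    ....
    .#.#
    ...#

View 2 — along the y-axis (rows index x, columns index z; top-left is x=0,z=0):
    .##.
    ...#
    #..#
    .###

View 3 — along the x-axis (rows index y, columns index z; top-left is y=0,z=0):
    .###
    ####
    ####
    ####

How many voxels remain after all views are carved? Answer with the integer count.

9 voxels

start: 4×4×4 = 64 voxels
[1] z-view keeps 4 columns → grid now 16
[2] y-view keeps 8 columns → grid now 9
[3] x-view keeps 15 columns → grid now 9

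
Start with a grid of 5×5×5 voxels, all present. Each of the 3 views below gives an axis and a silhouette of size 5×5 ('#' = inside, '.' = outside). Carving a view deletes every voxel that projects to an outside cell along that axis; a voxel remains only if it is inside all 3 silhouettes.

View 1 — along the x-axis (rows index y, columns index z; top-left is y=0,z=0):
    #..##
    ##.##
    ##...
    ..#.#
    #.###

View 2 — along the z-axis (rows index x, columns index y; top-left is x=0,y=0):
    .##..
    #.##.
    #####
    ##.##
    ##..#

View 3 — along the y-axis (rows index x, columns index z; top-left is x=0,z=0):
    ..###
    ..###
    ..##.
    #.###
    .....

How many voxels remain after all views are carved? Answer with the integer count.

|visual hull| = 23

initial block: 5^3 = 125
step 1: project along x, AND mask (15/25) → |grid| = 75
step 2: project along z, AND mask (17/25) → |grid| = 52
step 3: project along y, AND mask (12/25) → |grid| = 23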